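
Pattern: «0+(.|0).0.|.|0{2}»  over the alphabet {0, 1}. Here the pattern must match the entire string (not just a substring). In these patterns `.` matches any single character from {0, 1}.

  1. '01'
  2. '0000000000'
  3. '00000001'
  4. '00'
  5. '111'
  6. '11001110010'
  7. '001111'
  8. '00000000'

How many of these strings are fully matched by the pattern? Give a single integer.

1 → no match
2 → match
3 → match
4 → match
5 → no match
6 → no match
7 → no match
8 → match
Total matched: 4

4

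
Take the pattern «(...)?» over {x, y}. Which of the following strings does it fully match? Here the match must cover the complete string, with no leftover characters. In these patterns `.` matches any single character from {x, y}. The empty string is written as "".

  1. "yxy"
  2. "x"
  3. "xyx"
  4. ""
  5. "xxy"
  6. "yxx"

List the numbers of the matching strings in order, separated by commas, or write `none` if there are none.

1. "yxy" → match
2. "x" → no match
3. "xyx" → match
4. "" → match
5. "xxy" → match
6. "yxx" → match

1, 3, 4, 5, 6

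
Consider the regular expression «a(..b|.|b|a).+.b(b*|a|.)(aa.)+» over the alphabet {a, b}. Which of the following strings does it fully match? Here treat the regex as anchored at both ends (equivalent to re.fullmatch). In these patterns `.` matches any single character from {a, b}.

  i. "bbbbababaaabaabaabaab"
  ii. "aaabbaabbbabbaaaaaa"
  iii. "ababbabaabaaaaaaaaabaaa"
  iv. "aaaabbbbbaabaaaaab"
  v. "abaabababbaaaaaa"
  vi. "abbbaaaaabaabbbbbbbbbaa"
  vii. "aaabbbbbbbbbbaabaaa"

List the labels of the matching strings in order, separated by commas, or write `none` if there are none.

i → no match — must start with "a"
ii → match
iii → match
iv → match
v → match
vi → no match
vii → match

ii, iii, iv, v, vii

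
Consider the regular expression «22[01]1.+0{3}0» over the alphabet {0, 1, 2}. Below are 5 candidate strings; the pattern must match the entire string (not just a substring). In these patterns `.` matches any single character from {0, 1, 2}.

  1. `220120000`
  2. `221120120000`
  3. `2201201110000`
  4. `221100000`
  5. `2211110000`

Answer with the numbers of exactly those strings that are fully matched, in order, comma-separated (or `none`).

1, 2, 3, 4, 5

1 → match
2 → match
3 → match
4 → match
5 → match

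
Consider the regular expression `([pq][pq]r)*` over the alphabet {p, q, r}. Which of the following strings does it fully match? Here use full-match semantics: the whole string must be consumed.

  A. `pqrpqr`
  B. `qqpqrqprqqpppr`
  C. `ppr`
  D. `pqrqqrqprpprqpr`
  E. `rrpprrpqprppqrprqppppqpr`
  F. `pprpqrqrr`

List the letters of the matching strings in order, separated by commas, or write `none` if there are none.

A, C, D

A → match
B → no match
C → match
D → match
E → no match
F → no match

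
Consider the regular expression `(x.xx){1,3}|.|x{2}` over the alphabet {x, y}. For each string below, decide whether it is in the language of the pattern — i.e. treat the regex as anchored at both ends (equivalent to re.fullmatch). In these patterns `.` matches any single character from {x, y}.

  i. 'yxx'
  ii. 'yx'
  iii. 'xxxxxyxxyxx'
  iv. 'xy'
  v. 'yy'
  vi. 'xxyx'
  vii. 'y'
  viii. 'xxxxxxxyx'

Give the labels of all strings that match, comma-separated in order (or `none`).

i. 'yxx' → no match
ii. 'yx' → no match
iii. 'xxxxxyxxyxx' → no match
iv. 'xy' → no match
v. 'yy' → no match
vi. 'xxyx' → no match
vii. 'y' → match
viii. 'xxxxxxxyx' → no match

vii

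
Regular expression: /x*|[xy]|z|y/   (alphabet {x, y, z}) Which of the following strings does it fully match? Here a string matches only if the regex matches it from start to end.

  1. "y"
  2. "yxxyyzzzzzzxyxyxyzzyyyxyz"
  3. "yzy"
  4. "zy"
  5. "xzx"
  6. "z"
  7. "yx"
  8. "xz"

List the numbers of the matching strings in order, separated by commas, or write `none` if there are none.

1, 6

1 → match
2 → no match
3 → no match
4 → no match
5 → no match
6 → match
7 → no match
8 → no match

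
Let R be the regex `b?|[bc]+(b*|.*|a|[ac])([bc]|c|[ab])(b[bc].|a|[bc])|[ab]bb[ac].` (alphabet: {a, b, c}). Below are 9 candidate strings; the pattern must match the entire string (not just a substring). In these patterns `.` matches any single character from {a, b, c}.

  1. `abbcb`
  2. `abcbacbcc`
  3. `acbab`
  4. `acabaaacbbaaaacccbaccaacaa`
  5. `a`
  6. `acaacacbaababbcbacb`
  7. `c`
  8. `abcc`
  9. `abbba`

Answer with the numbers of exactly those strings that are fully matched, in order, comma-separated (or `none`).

1 → match
2 → no match
3 → no match
4 → no match
5 → no match
6 → no match
7 → no match
8 → no match
9 → no match

1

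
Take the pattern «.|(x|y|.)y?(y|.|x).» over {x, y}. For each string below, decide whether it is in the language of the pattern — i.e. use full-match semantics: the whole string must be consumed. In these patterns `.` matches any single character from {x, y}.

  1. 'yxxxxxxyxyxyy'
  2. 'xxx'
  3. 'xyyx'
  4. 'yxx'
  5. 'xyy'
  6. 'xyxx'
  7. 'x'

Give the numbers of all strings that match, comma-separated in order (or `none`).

1 → no match
2 → match
3 → match
4 → match
5 → match
6 → match
7 → match

2, 3, 4, 5, 6, 7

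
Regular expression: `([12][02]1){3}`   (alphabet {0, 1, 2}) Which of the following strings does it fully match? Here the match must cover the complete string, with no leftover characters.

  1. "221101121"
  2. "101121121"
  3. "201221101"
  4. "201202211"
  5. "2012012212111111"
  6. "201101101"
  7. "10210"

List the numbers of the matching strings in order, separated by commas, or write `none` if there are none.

1 → match
2 → match
3 → match
4 → no match
5 → no match
6 → match
7 → no match — must end with "1"

1, 2, 3, 6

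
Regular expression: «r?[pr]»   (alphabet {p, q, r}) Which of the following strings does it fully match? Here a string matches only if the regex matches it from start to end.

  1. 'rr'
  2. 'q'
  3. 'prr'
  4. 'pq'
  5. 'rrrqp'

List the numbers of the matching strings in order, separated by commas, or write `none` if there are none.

1

1. 'rr' → match
2. 'q' → no match
3. 'prr' → no match
4. 'pq' → no match
5. 'rrrqp' → no match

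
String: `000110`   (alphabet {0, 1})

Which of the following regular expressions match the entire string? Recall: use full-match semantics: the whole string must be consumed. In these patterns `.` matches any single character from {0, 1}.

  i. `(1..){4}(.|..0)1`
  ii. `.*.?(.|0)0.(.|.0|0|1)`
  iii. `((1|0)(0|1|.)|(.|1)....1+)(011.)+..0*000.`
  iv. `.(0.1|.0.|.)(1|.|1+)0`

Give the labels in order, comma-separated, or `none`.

i → no match — must start with `1`
ii → match
iii → no match
iv → match

ii, iv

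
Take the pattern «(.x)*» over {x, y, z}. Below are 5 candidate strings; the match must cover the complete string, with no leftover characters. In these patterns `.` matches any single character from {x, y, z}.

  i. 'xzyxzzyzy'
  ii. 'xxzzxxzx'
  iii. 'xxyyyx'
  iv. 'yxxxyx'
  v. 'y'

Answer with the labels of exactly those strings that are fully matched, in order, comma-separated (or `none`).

iv

i → no match
ii → no match
iii → no match
iv → match
v → no match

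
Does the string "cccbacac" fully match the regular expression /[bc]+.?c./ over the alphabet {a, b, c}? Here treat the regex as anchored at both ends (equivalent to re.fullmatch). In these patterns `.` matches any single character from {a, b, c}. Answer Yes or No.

No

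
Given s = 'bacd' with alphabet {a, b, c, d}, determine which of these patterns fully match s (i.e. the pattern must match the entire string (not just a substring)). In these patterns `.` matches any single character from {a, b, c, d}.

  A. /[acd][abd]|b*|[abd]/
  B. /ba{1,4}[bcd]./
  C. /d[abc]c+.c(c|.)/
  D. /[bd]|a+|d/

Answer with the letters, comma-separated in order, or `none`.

A → no match
B → match
C → no match — must start with 'd'
D → no match

B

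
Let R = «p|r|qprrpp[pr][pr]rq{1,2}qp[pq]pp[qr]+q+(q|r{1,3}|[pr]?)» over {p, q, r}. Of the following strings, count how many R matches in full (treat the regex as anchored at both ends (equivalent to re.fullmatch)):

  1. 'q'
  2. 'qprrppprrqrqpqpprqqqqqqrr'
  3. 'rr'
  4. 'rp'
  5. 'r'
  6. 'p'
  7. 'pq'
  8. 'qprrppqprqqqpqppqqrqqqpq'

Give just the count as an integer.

1 → no match
2 → no match
3 → no match
4 → no match
5 → match
6 → match
7 → no match
8 → no match
Total matched: 2

2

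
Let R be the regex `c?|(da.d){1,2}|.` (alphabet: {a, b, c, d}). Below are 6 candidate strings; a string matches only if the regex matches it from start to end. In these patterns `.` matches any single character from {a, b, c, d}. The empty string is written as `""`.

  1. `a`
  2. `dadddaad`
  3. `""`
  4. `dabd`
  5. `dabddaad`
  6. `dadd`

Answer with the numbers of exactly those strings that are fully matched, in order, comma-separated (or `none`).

1. `a` → match
2. `dadddaad` → match
3. `""` → match
4. `dabd` → match
5. `dabddaad` → match
6. `dadd` → match

1, 2, 3, 4, 5, 6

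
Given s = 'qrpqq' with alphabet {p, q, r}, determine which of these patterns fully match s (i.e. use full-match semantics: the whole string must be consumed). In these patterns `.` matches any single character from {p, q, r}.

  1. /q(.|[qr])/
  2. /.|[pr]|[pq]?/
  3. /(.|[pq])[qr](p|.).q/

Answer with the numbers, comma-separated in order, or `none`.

3

1 → no match
2 → no match
3 → match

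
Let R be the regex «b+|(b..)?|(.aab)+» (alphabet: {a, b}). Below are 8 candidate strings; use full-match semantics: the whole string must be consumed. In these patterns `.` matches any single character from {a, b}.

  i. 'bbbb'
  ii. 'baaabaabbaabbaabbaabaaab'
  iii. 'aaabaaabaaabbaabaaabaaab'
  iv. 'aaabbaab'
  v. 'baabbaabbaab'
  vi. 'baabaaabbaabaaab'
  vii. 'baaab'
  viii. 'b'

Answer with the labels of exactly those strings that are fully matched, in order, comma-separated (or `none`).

i → match
ii → no match
iii → match
iv → match
v → match
vi → match
vii → no match
viii → match

i, iii, iv, v, vi, viii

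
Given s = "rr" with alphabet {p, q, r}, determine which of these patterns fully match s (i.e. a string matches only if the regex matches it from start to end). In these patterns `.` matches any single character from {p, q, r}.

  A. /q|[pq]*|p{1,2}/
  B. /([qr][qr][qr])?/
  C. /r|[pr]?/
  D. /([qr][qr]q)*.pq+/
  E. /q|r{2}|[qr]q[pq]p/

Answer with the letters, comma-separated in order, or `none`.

A → no match
B → no match
C → no match
D → no match — must end with "q"
E → match

E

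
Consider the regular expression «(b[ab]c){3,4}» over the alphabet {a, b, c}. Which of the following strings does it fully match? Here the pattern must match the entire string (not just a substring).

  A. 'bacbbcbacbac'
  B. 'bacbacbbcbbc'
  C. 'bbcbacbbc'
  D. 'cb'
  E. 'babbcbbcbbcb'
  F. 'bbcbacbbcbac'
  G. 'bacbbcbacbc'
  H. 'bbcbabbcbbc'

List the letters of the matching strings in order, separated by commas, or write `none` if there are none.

A, B, C, F

A → match
B → match
C → match
D → no match — must start with 'b'
E → no match — must end with 'c'
F → match
G → no match
H → no match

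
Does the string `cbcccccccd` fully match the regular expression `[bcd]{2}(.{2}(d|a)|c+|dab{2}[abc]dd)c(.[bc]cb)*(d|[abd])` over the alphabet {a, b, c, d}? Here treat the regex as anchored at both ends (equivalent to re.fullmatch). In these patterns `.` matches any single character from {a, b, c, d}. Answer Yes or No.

Yes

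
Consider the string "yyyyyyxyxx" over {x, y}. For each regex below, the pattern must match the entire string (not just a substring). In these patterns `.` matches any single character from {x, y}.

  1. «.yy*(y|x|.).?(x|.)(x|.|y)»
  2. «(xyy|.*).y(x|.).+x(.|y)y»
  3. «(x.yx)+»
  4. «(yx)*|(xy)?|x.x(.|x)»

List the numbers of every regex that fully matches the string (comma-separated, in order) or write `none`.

1 → match
2 → no match — must end with "y"
3 → no match — must start with "x"
4 → no match

1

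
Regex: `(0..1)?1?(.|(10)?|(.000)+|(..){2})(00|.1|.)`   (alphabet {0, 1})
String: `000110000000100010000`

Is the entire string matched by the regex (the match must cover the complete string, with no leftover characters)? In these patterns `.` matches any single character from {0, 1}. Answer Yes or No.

Yes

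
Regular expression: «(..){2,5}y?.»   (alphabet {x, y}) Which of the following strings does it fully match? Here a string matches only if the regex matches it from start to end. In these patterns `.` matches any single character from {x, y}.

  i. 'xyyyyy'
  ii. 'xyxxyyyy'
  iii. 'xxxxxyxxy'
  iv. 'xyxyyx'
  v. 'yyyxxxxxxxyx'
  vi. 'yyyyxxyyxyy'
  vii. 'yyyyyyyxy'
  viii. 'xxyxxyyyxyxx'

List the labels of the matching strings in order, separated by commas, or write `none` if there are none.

i → match
ii → match
iii → match
iv → match
v → match
vi → match
vii → match
viii → no match

i, ii, iii, iv, v, vi, vii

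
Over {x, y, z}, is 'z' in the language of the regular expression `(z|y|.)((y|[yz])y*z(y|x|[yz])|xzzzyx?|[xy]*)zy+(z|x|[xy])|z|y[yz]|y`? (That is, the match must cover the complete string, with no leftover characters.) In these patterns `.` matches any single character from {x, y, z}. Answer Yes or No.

Yes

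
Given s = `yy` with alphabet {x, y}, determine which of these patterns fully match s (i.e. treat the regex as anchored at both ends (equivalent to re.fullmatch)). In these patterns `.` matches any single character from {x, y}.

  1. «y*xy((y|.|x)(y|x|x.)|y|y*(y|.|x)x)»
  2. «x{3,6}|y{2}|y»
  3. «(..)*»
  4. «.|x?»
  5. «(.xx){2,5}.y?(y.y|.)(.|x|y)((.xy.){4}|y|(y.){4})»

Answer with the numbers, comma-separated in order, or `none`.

2, 3

1 → no match
2 → match
3 → match
4 → no match
5 → no match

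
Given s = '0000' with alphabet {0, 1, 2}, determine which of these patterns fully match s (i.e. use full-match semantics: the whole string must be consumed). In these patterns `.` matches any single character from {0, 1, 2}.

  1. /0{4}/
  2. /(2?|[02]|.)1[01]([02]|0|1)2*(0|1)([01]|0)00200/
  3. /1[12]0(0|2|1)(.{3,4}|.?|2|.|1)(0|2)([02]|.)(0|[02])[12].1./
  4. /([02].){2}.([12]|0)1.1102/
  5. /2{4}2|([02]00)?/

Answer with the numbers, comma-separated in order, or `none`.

1 → match
2 → no match — must end with '00200'
3 → no match — must start with '1'
4 → no match — must end with '1102'
5 → no match

1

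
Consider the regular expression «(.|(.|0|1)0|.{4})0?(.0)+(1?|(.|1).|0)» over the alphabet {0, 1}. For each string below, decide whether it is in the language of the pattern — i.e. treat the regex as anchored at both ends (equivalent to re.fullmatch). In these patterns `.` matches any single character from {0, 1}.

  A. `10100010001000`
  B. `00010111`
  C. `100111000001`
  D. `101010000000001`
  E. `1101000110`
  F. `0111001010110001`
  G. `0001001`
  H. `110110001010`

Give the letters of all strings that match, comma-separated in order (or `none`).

A, D, G, H

A → match
B → no match
C → no match
D → match
E → no match
F → no match
G → match
H → match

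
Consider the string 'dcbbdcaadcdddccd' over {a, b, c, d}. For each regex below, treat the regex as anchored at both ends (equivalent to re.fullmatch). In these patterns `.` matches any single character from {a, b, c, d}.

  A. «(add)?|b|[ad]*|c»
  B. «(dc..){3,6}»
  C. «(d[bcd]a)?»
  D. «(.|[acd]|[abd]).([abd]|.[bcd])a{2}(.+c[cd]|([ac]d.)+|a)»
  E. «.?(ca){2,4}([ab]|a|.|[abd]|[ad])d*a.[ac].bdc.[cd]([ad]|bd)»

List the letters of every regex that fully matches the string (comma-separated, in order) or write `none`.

B

A → no match
B → match
C → no match
D → no match
E → no match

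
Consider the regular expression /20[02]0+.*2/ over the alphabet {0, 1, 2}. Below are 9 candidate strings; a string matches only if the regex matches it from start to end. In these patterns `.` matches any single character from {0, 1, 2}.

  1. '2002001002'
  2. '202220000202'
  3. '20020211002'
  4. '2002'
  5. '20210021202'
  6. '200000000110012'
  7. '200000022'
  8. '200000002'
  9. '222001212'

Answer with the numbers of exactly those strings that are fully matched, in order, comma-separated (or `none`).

1 → no match
2 → no match
3 → no match
4 → no match
5 → no match
6 → match
7 → match
8 → match
9 → no match — must start with '20'

6, 7, 8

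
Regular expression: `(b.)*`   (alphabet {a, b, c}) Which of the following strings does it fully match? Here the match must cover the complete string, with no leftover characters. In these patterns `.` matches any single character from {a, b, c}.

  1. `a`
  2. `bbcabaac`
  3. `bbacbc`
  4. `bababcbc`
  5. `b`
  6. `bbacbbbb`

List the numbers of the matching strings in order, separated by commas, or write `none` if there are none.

4

1. `a` → no match
2. `bbcabaac` → no match
3. `bbacbc` → no match
4. `bababcbc` → match
5. `b` → no match
6. `bbacbbbb` → no match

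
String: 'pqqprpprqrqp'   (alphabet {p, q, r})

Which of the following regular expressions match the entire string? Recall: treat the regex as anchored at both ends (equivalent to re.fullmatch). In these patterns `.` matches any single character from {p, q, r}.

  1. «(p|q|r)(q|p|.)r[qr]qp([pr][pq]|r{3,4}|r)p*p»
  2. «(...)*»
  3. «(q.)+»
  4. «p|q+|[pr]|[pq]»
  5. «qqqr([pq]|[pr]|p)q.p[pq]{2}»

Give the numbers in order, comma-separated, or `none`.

1 → no match
2 → match
3 → no match — must start with 'q'
4 → no match
5 → no match — must start with 'qqqr'

2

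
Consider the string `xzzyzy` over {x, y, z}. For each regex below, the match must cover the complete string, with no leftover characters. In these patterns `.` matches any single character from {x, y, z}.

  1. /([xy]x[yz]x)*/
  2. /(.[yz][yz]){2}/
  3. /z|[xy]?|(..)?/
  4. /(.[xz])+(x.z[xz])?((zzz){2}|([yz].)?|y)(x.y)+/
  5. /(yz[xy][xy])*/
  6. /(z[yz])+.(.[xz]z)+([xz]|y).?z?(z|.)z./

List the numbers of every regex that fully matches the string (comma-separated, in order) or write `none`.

2

1 → no match
2 → match
3 → no match
4 → no match
5 → no match
6 → no match — must start with `z`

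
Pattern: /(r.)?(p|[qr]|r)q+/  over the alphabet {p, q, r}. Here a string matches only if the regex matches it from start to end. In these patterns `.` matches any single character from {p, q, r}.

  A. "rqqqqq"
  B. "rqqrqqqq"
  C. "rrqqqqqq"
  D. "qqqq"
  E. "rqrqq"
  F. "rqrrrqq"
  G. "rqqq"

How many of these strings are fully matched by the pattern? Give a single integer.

5

A. "rqqqqq" → match
B. "rqqrqqqq" → no match
C. "rrqqqqqq" → match
D. "qqqq" → match
E. "rqrqq" → match
F. "rqrrrqq" → no match
G. "rqqq" → match
Total matched: 5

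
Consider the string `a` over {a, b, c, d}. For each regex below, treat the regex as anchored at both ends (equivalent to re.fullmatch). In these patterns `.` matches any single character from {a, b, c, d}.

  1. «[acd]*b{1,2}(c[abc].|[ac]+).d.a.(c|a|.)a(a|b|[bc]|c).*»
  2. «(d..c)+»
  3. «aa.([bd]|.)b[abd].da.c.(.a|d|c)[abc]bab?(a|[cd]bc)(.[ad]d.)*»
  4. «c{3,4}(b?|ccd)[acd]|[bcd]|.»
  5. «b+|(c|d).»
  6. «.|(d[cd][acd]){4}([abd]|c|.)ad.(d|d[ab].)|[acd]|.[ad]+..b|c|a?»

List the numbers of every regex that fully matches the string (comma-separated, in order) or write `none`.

4, 6

1 → no match
2 → no match — must start with `d`
3 → no match — must start with `aa`
4 → match
5 → no match
6 → match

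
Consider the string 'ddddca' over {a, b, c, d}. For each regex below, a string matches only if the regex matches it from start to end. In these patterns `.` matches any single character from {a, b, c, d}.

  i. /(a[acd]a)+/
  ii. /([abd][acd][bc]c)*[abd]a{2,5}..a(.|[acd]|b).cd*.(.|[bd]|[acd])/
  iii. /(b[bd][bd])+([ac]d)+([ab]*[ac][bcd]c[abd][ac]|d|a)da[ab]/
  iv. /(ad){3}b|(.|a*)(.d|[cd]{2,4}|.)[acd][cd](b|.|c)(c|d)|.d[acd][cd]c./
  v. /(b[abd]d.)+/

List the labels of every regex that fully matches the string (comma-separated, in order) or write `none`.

iv

i → no match — must start with 'a'
ii → no match
iii → no match — must start with 'b'
iv → match
v → no match — must start with 'b'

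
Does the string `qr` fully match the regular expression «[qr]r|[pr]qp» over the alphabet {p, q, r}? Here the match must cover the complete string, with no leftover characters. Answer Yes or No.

Yes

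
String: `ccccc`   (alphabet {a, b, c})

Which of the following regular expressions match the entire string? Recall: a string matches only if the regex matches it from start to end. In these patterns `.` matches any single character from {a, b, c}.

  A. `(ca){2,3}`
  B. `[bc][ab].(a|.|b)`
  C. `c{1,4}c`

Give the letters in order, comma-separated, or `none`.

C

A → no match — must start with `ca`
B → no match
C → match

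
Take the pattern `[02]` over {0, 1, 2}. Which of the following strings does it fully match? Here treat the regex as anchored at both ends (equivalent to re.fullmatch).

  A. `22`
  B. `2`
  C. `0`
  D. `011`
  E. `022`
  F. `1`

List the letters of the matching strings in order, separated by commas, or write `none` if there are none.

B, C

A → no match
B → match
C → match
D → no match
E → no match
F → no match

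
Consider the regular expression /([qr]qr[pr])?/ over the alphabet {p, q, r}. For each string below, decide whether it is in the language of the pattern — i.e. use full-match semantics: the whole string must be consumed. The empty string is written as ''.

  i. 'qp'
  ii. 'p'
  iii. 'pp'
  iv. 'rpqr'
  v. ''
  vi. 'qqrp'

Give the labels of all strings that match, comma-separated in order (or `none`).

v, vi

i → no match
ii → no match
iii → no match
iv → no match
v → match
vi → match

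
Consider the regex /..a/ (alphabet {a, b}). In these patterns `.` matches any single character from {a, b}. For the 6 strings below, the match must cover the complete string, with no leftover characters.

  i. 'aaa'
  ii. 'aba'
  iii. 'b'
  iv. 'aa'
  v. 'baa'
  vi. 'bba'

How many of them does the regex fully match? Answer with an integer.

i → match
ii → match
iii → no match — must end with 'a'
iv → no match
v → match
vi → match
Total matched: 4

4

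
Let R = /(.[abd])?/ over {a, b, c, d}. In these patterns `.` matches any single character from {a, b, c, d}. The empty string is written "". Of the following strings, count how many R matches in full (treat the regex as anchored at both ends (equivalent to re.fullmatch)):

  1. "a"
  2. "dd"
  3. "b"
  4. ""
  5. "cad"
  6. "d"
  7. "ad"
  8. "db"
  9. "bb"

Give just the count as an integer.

5

1. "a" → no match
2. "dd" → match
3. "b" → no match
4. "" → match
5. "cad" → no match
6. "d" → no match
7. "ad" → match
8. "db" → match
9. "bb" → match
Total matched: 5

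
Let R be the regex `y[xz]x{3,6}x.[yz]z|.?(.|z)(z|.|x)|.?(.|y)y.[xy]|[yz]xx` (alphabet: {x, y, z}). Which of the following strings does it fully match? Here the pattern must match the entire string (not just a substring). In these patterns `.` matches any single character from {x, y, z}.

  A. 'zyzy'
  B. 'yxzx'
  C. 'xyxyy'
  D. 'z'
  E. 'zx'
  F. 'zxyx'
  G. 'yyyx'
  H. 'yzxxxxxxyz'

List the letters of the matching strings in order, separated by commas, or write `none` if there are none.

A, E, G, H

A → match
B → no match
C → no match
D → no match
E → match
F → no match
G → match
H → match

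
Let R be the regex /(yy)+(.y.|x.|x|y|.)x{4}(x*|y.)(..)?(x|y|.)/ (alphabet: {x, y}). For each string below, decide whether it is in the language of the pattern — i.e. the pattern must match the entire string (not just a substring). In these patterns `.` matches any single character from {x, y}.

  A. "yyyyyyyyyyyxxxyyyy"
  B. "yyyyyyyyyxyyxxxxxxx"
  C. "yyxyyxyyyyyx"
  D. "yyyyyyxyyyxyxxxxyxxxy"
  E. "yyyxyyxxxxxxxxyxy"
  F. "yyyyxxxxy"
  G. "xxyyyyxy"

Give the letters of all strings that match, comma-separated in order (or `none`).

A → no match
B → no match
C → no match
D → no match
E → no match
F → no match
G → no match — must start with "yy"

none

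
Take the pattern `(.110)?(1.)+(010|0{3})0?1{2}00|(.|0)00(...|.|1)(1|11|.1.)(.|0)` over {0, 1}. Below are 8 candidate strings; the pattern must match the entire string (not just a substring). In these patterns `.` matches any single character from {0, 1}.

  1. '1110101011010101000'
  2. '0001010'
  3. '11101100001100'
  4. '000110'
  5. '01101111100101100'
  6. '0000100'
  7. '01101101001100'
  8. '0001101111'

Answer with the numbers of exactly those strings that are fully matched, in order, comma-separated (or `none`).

3, 4, 5, 7, 8

1 → no match
2 → no match
3 → match
4 → match
5 → match
6 → no match
7 → match
8 → match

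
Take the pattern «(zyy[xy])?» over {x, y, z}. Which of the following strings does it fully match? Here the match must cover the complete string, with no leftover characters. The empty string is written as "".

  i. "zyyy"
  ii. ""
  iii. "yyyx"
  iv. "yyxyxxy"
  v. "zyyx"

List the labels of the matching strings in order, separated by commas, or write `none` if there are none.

i, ii, v

i → match
ii → match
iii → no match
iv → no match
v → match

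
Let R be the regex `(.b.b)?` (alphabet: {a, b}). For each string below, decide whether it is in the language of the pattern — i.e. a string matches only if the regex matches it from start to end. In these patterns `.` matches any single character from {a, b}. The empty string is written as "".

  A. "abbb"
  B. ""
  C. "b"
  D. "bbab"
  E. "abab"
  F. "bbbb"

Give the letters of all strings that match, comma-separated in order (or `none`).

A, B, D, E, F

A → match
B → match
C → no match
D → match
E → match
F → match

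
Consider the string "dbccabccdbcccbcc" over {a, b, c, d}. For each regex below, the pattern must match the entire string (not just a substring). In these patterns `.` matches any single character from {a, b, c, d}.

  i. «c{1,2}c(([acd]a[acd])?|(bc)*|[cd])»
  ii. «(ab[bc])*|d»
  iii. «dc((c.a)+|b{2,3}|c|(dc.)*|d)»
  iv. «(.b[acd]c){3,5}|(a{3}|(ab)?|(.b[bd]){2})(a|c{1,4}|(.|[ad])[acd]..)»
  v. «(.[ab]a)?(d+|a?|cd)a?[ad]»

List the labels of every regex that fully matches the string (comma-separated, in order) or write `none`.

iv

i → no match — must start with "c"
ii → no match
iii → no match — must start with "dc"
iv → match
v → no match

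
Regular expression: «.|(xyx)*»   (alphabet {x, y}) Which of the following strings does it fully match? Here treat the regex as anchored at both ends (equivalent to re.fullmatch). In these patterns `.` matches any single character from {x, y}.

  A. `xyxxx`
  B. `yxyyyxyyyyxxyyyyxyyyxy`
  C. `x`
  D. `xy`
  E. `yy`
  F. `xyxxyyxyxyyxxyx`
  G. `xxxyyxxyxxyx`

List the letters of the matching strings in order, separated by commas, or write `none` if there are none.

C

A. `xyxxx` → no match
B → no match
C. `x` → match
D. `xy` → no match
E. `yy` → no match
F → no match
G. `xxxyyxxyxxyx` → no match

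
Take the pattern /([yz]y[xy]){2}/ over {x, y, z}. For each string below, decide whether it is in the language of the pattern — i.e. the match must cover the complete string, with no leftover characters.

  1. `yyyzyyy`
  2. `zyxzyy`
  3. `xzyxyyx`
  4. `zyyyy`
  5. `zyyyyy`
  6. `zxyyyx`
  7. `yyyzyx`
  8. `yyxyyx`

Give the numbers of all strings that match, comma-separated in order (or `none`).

1. `yyyzyyy` → no match
2. `zyxzyy` → match
3. `xzyxyyx` → no match
4. `zyyyy` → no match
5. `zyyyyy` → match
6. `zxyyyx` → no match
7. `yyyzyx` → match
8. `yyxyyx` → match

2, 5, 7, 8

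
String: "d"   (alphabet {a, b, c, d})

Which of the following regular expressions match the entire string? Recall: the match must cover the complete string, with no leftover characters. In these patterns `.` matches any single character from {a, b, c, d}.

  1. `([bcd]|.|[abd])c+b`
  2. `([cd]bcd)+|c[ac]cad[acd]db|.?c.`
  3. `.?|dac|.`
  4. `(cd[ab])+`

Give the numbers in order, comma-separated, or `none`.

3

1 → no match — must end with "cb"
2 → no match
3 → match
4 → no match — must start with "cd"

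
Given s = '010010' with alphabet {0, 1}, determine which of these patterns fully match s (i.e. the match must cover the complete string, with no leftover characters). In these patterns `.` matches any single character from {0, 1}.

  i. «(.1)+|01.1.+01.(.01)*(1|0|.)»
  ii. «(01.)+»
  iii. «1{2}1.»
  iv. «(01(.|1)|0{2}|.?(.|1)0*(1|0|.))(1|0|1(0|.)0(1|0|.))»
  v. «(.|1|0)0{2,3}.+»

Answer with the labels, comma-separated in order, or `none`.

i → no match
ii → match
iii → no match — must start with '1'
iv → match
v → no match

ii, iv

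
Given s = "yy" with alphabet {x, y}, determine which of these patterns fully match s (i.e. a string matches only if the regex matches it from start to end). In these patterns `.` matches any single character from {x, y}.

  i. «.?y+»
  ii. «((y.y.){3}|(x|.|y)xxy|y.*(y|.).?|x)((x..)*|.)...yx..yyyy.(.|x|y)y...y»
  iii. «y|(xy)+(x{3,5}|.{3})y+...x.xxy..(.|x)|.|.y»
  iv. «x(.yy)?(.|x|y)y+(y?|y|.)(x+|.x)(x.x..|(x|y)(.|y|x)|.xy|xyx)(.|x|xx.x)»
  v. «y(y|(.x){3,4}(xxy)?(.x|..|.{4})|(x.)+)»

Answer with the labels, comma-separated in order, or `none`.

i, iii, v

i → match
ii → no match
iii → match
iv → no match — must start with "x"
v → match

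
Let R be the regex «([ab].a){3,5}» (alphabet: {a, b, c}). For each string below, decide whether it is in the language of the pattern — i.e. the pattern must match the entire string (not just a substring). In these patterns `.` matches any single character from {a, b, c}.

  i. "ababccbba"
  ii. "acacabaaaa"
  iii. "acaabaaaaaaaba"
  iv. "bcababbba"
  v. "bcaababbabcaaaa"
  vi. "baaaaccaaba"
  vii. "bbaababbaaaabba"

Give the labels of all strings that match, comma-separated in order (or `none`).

v, vii

i. "ababccbba" → no match
ii. "acacabaaaa" → no match
iii → no match
iv. "bcababbba" → no match
v → match
vi. "baaaaccaaba" → no match
vii → match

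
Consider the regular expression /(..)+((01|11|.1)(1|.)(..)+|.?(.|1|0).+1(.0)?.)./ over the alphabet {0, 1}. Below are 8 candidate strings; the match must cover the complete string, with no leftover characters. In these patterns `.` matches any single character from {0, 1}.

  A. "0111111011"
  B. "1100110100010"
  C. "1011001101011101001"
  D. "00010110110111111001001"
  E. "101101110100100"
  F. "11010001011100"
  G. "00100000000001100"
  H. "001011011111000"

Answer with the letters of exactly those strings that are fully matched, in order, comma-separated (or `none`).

A → match
B → no match
C → no match
D → no match
E → match
F → match
G → match
H → match

A, E, F, G, H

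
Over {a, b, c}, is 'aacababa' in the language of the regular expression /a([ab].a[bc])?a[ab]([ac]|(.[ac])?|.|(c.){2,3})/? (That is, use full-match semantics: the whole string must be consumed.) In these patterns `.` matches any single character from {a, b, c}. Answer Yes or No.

Yes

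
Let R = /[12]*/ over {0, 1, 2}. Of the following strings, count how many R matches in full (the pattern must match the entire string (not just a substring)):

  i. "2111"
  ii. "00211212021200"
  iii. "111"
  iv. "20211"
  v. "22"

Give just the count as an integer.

3

i → match
ii → no match
iii → match
iv → no match
v → match
Total matched: 3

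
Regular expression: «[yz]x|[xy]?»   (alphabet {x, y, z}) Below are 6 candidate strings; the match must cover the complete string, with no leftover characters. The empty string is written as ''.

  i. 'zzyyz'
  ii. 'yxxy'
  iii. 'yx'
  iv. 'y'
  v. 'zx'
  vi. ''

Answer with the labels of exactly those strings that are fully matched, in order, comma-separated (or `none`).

i → no match
ii → no match
iii → match
iv → match
v → match
vi → match

iii, iv, v, vi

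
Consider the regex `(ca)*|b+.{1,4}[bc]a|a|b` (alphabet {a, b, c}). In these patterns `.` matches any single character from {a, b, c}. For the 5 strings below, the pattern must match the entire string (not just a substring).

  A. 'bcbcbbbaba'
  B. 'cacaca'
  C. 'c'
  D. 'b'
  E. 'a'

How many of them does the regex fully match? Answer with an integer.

A → no match
B → match
C → no match
D → match
E → match
Total matched: 3

3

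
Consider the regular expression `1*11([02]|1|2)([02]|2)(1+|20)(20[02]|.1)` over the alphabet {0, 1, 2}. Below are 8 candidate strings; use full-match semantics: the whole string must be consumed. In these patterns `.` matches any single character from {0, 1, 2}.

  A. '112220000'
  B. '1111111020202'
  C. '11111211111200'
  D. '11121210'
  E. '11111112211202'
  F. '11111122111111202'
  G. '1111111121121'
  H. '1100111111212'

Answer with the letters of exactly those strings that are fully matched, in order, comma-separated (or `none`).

A → no match
B → match
C → match
D → no match
E → match
F → match
G → match
H → no match

B, C, E, F, G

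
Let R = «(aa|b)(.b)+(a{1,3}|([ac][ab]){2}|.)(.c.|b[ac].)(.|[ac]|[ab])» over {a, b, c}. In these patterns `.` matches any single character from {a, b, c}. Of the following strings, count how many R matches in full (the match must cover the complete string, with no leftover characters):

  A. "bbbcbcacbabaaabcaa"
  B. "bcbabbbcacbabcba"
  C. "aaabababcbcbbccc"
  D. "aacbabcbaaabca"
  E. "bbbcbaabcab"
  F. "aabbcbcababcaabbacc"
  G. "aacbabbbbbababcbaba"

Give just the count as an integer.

3

A → no match
B → no match
C → match
D → no match
E → match
F → no match
G → match
Total matched: 3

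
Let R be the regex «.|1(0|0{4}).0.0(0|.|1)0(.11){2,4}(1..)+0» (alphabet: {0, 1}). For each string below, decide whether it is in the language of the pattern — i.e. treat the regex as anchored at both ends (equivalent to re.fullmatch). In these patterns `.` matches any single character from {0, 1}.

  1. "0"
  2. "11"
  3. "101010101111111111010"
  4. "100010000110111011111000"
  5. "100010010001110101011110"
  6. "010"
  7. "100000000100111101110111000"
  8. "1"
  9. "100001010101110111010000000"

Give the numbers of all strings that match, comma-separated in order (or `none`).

1, 3, 4, 8

1 → match
2 → no match
3 → match
4 → match
5 → no match
6 → no match
7 → no match
8 → match
9 → no match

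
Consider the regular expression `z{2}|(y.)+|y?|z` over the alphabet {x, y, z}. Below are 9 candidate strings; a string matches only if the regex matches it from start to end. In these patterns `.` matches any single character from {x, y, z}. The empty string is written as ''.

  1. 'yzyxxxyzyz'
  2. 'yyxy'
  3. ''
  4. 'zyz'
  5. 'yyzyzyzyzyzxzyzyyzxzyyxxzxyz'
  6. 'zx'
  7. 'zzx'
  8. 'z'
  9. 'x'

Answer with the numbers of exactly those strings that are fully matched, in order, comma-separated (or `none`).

1 → no match
2 → no match
3 → match
4 → no match
5 → no match
6 → no match
7 → no match
8 → match
9 → no match

3, 8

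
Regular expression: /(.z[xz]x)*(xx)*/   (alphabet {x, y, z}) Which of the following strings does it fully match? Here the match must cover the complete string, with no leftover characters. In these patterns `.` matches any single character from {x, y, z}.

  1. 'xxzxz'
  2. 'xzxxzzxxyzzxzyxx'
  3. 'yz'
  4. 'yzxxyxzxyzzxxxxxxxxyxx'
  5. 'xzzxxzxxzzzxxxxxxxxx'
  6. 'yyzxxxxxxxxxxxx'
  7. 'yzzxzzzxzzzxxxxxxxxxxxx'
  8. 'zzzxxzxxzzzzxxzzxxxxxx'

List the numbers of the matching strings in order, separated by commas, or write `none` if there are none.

1 → no match
2 → no match
3 → no match
4 → no match
5 → match
6 → no match
7 → no match
8 → no match

5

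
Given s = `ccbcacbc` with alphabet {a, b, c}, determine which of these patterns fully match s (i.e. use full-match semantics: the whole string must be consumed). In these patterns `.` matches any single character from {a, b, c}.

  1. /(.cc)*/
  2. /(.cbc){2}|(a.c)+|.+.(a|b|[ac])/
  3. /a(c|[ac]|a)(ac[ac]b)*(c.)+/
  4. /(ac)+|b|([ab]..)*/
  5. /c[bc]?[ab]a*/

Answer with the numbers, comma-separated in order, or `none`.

1 → no match
2 → match
3 → no match — must start with `a`
4 → no match
5 → no match

2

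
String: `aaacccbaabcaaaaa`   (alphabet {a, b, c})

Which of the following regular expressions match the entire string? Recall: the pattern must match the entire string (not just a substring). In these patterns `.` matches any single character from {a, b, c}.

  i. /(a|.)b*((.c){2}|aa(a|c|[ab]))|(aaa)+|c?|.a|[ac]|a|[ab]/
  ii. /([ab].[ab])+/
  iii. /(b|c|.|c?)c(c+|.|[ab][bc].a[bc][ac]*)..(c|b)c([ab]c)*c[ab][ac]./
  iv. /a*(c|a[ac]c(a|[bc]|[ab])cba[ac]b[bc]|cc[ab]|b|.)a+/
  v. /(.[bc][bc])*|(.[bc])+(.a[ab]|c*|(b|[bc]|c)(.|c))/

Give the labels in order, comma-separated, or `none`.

iv

i → no match
ii → no match
iii → no match
iv → match
v → no match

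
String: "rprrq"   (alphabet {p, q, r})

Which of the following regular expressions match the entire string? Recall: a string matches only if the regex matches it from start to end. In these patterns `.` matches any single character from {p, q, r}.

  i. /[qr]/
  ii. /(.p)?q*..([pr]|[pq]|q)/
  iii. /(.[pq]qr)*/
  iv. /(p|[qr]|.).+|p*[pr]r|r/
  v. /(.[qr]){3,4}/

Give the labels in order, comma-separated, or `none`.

ii, iv

i → no match
ii → match
iii → no match
iv → match
v → no match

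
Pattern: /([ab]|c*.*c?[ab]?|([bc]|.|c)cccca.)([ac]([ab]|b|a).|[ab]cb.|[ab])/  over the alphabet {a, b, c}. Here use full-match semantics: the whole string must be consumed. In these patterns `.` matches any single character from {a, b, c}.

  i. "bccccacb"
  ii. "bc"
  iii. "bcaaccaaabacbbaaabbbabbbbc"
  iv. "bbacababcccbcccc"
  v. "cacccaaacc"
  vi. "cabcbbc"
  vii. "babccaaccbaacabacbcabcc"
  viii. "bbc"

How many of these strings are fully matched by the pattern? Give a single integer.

i. "bccccacb" → match
ii. "bc" → no match
iii → no match
iv → no match
v. "cacccaaacc" → no match
vi. "cabcbbc" → no match
vii → no match
viii. "bbc" → no match
Total matched: 1

1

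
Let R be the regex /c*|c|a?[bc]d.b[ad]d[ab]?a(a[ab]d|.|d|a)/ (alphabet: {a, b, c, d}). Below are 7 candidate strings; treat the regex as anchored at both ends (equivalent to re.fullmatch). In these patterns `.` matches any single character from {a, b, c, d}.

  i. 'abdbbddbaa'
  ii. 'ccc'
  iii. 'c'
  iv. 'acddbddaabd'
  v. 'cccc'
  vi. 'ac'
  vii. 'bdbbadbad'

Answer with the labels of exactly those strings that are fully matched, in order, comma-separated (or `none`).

i. 'abdbbddbaa' → match
ii. 'ccc' → match
iii. 'c' → match
iv. 'acddbddaabd' → match
v. 'cccc' → match
vi. 'ac' → no match
vii. 'bdbbadbad' → match

i, ii, iii, iv, v, vii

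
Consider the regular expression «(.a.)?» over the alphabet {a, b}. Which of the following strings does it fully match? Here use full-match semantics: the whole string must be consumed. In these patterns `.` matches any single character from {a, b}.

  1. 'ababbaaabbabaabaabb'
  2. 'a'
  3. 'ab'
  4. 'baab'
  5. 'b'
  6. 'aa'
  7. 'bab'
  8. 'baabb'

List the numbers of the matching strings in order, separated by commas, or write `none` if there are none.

7

1 → no match
2 → no match
3 → no match
4 → no match
5 → no match
6 → no match
7 → match
8 → no match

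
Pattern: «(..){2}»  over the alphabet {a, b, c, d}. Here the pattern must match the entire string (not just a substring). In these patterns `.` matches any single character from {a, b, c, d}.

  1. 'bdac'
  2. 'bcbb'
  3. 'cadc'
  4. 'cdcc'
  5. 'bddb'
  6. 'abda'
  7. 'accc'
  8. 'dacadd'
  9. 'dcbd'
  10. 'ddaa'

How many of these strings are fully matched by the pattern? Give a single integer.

1 → match
2 → match
3 → match
4 → match
5 → match
6 → match
7 → match
8 → no match
9 → match
10 → match
Total matched: 9

9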